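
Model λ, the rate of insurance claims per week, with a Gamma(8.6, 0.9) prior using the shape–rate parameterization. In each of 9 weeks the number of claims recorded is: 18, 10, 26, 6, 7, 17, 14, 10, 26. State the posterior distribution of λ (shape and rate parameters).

Total count ∑xᵢ = 134 over n = 9 weeks.
Gamma is conjugate to the Poisson likelihood: posterior is Gamma(shape = 8.6+134 = 142.6, rate = 0.9+9 = 9.9).

Posterior: Gamma(shape=142.6, rate=9.9)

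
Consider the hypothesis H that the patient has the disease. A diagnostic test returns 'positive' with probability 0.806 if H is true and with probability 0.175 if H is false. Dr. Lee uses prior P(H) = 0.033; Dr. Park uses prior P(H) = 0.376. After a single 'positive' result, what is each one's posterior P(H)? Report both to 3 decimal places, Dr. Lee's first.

Dr. Lee: 0.136; Dr. Park: 0.735

The likelihood ratio for a 'positive' result is 0.806/0.175 = 4.6057.
Dr. Lee: prior odds 0.033/0.967 = 0.034126; posterior odds 0.15718; posterior probability 0.136.
Dr. Park: prior odds 0.376/0.624 = 0.60256; posterior odds 2.7752; posterior probability 0.735.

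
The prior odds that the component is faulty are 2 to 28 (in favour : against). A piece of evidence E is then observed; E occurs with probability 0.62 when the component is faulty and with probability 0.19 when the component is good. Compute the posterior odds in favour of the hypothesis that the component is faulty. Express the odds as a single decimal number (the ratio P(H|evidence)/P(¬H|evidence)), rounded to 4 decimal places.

Prior odds = 2/28 = 0.071429. In log-odds, ln(0.071429) = -2.6391.
Add log likelihood ratio: ln(3.2632) = 1.1827.
Posterior log-odds = -1.4564, so posterior odds = exp(-1.4564) = 0.23308.

Posterior odds ≈ 0.2331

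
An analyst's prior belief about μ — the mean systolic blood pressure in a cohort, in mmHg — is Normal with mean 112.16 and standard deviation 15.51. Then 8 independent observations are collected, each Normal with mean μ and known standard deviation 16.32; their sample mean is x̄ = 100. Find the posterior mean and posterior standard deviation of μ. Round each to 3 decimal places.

With known σ, the Normal prior is conjugate. Weight on the data is w = (n/σ²)/(n/σ² + 1/τ₀²) = 0.0300365/(0.0300365+0.00415697) = 0.87843.
Posterior mean = w·x̄ + (1−w)·μ₀ = 0.87843·100 + 0.12157·112.16 = 101.478. Posterior variance = 1/(0.0300365+0.00415697) = 29.2453, so SD = 5.408.

Posterior mean ≈ 101.478; posterior SD ≈ 5.408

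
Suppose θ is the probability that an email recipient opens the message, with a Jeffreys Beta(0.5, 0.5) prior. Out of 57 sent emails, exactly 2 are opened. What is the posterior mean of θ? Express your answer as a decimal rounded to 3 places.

Posterior mean ≈ 0.043

The binomial likelihood is conjugate to the Beta prior: with 2 successes and 55 failures, the posterior is Beta(0.5+2, 0.5+55) = Beta(2.5, 55.5).
Posterior mean = α/(α+β) = 2.5/58 = 0.043.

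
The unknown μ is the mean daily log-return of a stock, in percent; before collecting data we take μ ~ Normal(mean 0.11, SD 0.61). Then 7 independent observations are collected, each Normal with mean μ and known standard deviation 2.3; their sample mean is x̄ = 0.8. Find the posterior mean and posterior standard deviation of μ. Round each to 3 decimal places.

Posterior mean ≈ 0.338; posterior SD ≈ 0.499

Prior precision 1/τ₀² = 1/0.61² = 2.68745; data precision n/σ² = 7/2.3² = 1.32325.
Posterior precision = 2.68745 + 1.32325 = 4.01070, giving posterior SD = 1/√4.01070 = 0.499.
Posterior mean = (2.68745·0.11 + 1.32325·0.8) / 4.01070 = 0.338.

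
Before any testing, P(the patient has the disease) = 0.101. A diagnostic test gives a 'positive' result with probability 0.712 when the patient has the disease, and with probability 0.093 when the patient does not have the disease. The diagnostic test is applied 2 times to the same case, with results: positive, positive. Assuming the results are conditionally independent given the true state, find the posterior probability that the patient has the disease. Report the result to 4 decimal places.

Posterior P(H) ≈ 0.8682

Let H be the event that the patient has the disease; start with P(H) = 0.101. P('positive'|H) = 0.712, P('positive'|¬H) = 0.093.
Update on result 1 ('positive'): P(H) ← 0.712·0.1010 / (0.712·0.1010 + 0.093·0.8990) = 0.071912/0.15552 = 0.4624.
Update on result 2 ('positive'): P(H) ← 0.712·0.4624 / (0.712·0.4624 + 0.093·0.5376) = 0.32923/0.37923 = 0.8682.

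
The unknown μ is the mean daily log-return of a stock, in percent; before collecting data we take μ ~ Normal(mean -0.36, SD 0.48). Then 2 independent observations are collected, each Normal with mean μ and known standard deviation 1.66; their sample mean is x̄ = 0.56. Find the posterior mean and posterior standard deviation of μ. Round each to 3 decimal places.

Posterior mean ≈ -0.228; posterior SD ≈ 0.444

Prior precision 1/τ₀² = 1/0.48² = 4.34028; data precision n/σ² = 2/1.66² = 0.725795.
Posterior precision = 4.34028 + 0.725795 = 5.06607, giving posterior SD = 1/√5.06607 = 0.444.
Posterior mean = (4.34028·-0.36 + 0.725795·0.56) / 5.06607 = -0.228.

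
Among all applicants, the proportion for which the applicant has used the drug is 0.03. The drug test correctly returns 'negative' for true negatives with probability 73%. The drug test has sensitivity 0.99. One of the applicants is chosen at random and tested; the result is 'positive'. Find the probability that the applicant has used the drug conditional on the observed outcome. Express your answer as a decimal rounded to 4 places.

Write H for 'the applicant has used the drug'. Prior odds H:¬H = 0.03/0.97 = 0.030928. For the 'positive' outcome, the likelihood ratio is 0.99/0.27 = 3.6667.
Posterior odds = 0.030928 × 3.6667 = 0.11340, so P(H|E) = 0.11340/(1+0.11340) = 0.1019.

P(H | E) ≈ 0.1019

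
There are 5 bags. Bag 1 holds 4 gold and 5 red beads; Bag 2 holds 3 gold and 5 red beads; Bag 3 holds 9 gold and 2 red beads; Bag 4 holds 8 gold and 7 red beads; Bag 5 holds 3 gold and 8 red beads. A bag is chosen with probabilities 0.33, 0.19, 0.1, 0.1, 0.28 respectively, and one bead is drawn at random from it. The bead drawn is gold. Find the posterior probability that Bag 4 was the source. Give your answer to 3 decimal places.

Posterior probability ≈ 0.124

P(gold|Bag 1) = 0.4444; P(gold|Bag 2) = 0.375; P(gold|Bag 3) = 0.8182; P(gold|Bag 4) = 0.5333; P(gold|Bag 5) = 0.2727.
Prior × likelihood for each source: 0.33·0.4444=0.1467, 0.19·0.375=0.07125, 0.1·0.8182=0.08182, 0.1·0.5333=0.05333, 0.28·0.2727=0.07636. Summing gives P(gold) = 0.42943.
P(Bag 4 | gold) = 0.05333 / 0.42943 = 0.124.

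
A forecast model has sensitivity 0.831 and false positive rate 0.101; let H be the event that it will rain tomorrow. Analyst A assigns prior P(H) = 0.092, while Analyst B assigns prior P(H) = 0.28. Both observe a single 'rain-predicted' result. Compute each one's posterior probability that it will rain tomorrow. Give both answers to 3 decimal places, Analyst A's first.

The likelihood ratio for a 'rain-predicted' result is 0.831/0.101 = 8.2277.
Analyst A: prior odds 0.092/0.908 = 0.10132; posterior odds 0.83365; posterior probability 0.455.
Analyst B: prior odds 0.28/0.72 = 0.38889; posterior odds 3.1997; posterior probability 0.762.

Analyst A: 0.455; Analyst B: 0.762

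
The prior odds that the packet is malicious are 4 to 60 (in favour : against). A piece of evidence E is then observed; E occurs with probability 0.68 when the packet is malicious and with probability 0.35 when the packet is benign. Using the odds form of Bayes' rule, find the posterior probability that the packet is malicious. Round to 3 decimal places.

Prior odds = 4/60 = 0.066667.
Likelihood ratio for E = 0.68/0.35 = 1.9429.
Posterior odds = prior odds × LR = 0.12952.
Posterior probability = odds/(1+odds) = 0.12952/1.1295 = 0.115.

Posterior probability ≈ 0.115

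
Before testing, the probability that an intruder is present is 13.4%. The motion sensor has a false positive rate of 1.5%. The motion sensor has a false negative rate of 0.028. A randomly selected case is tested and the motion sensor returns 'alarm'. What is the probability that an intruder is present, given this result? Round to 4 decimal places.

P(H | E) ≈ 0.9093

Let H be the event that an intruder is present. P(H) = 0.134, so P(¬H) = 0.866. With E the 'alarm' result, P(E|H) = 0.972 and P(E|¬H) = 0.015.
P(E) = 0.972·0.134 + 0.015·0.866 = 0.13025 + 0.012990 = 0.14324.
By Bayes' theorem, P(H|E) = 0.13025 / 0.14324 = 0.9093.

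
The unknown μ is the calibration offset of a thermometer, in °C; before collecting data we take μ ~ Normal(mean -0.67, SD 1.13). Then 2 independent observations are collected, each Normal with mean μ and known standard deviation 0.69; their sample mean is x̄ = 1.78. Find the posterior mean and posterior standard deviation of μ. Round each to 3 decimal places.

Posterior mean ≈ 1.395; posterior SD ≈ 0.448

With known σ, the Normal prior is conjugate. Weight on the data is w = (n/σ²)/(n/σ² + 1/τ₀²) = 4.20080/(4.20080+0.783147) = 0.84287.
Posterior mean = w·x̄ + (1−w)·μ₀ = 0.84287·1.78 + 0.15713·-0.67 = 1.395. Posterior variance = 1/(4.20080+0.783147) = 0.200644, so SD = 0.448.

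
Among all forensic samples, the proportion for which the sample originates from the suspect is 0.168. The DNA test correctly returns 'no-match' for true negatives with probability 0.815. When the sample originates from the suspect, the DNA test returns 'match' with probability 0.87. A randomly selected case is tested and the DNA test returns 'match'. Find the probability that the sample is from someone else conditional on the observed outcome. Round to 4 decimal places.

Let H be the event that the sample originates from the suspect. P(H) = 0.168, so P(¬H) = 0.832. With E the 'match' result, P(E|H) = 0.87 and P(E|¬H) = 0.185.
P(E) = 0.87·0.168 + 0.185·0.832 = 0.14616 + 0.15392 = 0.30008.
By Bayes' theorem, P(H|E) = 0.14616 / 0.30008 = 0.4871. Hence P(¬H|E) = 1 − 0.4871 = 0.5129.

P(¬H | E) ≈ 0.5129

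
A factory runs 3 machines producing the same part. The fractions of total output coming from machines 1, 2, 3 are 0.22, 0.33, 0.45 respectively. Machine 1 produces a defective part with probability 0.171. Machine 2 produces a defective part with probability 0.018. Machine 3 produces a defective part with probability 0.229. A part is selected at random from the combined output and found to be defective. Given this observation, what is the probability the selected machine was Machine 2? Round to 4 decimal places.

P(defective|M1) = 0.171; P(defective|M2) = 0.018; P(defective|M3) = 0.229.
Prior × likelihood for each source: 0.22·0.171=0.03762, 0.33·0.018=0.005940, 0.45·0.229=0.1031. Summing gives P(defective) = 0.14661.
P(Machine 2 | defective) = 0.005940 / 0.14661 = 0.0405.

Posterior probability ≈ 0.0405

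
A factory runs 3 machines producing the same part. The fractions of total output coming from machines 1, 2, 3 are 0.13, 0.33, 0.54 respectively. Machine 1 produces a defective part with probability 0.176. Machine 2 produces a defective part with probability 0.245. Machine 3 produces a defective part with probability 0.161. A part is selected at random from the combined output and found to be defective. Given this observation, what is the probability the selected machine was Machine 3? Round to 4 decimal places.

Tabulate prior·likelihood by source: [1] prior 0.13, lik 0.176, product 0.02288; [2] prior 0.33, lik 0.245, product 0.08085; [3] prior 0.54, lik 0.161, product 0.08694.
Normalizing constant = 0.19067; the posterior for Machine 3 is its product over the sum, 0.08694/0.19067 = 0.4560.

Posterior probability ≈ 0.4560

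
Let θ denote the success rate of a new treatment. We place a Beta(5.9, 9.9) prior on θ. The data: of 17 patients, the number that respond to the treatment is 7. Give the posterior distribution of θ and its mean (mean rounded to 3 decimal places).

Posterior: Beta(12.9, 19.9); mean ≈ 0.393

The binomial likelihood is conjugate to the Beta prior: with 7 successes and 10 failures, the posterior is Beta(5.9+7, 9.9+10) = Beta(12.9, 19.9).
Posterior mean = α/(α+β) = 12.9/32.8 = 0.393.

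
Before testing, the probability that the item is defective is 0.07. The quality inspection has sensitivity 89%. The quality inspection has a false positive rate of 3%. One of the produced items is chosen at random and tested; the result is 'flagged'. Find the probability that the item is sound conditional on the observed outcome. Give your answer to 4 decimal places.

P(¬H | E) ≈ 0.3093

Let H be the event that the item is defective. P(H) = 0.07, so P(¬H) = 0.93. With E the 'flagged' result, P(E|H) = 0.89 and P(E|¬H) = 0.03.
P(E) = 0.89·0.07 + 0.03·0.93 = 0.062300 + 0.027900 = 0.090200.
By Bayes' theorem, P(H|E) = 0.062300 / 0.090200 = 0.6907. Hence P(¬H|E) = 1 − 0.6907 = 0.3093.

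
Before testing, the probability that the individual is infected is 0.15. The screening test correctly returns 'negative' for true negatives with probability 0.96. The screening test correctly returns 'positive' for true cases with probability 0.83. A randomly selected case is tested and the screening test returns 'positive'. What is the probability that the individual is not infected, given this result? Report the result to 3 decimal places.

Let H be the event that the individual is infected. P(H) = 0.15, so P(¬H) = 0.85. With E the 'positive' result, P(E|H) = 0.83 and P(E|¬H) = 0.04.
P(E) = 0.83·0.15 + 0.04·0.85 = 0.12450 + 0.034000 = 0.15850.
By Bayes' theorem, P(H|E) = 0.12450 / 0.15850 = 0.785. Hence P(¬H|E) = 1 − 0.785 = 0.215.

P(¬H | E) ≈ 0.215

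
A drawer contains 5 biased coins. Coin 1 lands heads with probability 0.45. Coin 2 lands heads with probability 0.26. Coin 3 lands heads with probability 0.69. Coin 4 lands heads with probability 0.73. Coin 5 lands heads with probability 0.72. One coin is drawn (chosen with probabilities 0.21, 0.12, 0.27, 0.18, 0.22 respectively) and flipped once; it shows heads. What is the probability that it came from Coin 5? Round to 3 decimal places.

Tabulate prior·likelihood by source: [1] prior 0.21, lik 0.45, product 0.09450; [2] prior 0.12, lik 0.26, product 0.03120; [3] prior 0.27, lik 0.69, product 0.1863; [4] prior 0.18, lik 0.73, product 0.1314; [5] prior 0.22, lik 0.72, product 0.1584.
Normalizing constant = 0.60180; the posterior for Coin 5 is its product over the sum, 0.1584/0.60180 = 0.263.

Posterior probability ≈ 0.263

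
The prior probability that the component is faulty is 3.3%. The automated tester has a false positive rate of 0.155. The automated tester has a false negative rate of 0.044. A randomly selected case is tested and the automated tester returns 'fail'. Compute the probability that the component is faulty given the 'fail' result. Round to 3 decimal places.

Write H for 'the component is faulty'. Prior odds H:¬H = 0.033/0.967 = 0.034126. For the 'fail' outcome, the likelihood ratio is 0.956/0.155 = 6.1677.
Posterior odds = 0.034126 × 6.1677 = 0.21048, so P(H|E) = 0.21048/(1+0.21048) = 0.174.

P(H | E) ≈ 0.174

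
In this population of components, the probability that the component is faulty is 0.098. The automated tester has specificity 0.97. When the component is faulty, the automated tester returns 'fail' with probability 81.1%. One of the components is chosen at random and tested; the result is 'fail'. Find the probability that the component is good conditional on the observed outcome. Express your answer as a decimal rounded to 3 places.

P(¬H | E) ≈ 0.254

Let H be the event that the component is faulty. P(H) = 0.098, so P(¬H) = 0.902. With E the 'fail' result, P(E|H) = 0.811 and P(E|¬H) = 0.03.
P(E) = 0.811·0.098 + 0.03·0.902 = 0.079478 + 0.027060 = 0.10654.
By Bayes' theorem, P(H|E) = 0.079478 / 0.10654 = 0.746. Hence P(¬H|E) = 1 − 0.746 = 0.254.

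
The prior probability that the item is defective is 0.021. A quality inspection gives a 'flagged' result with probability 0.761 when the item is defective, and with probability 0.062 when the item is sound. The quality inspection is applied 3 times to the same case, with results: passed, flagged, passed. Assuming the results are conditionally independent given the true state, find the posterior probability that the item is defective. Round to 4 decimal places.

Let H be the event that the item is defective; start with P(H) = 0.021. P('flagged'|H) = 0.761, P('flagged'|¬H) = 0.062.
Update on result 1 ('passed'): P(H) ← 0.239·0.0210 / (0.239·0.0210 + 0.938·0.9790) = 0.0050190/0.92332 = 0.0054.
Update on result 2 ('flagged'): P(H) ← 0.761·0.0054 / (0.761·0.0054 + 0.062·0.9946) = 0.0041367/0.065800 = 0.0629.
Update on result 3 ('passed'): P(H) ← 0.239·0.0629 / (0.239·0.0629 + 0.938·0.9371) = 0.015025/0.89406 = 0.0168.

Posterior P(H) ≈ 0.0168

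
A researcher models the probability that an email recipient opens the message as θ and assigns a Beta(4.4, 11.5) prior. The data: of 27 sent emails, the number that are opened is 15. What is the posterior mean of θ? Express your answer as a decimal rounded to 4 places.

Posterior mean ≈ 0.4522

Observing 15 successes and 12 failures updates Beta(4.4, 11.5) by adding the success and failure counts to the two shape parameters: α = 4.4+15 = 19.4, β = 11.5+12 = 23.5.
E[θ | data] = 19.4/(19.4+23.5) = 0.4522.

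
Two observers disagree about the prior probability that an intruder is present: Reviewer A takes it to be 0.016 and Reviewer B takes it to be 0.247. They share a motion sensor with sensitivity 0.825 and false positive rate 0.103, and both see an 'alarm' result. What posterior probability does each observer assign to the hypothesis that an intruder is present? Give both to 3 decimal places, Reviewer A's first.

The likelihood ratio for an 'alarm' result is 0.825/0.103 = 8.0097.
Reviewer A: prior odds 0.016/0.984 = 0.016260; posterior odds 0.13024; posterior probability 0.115.
Reviewer B: prior odds 0.247/0.753 = 0.32802; posterior odds 2.6274; posterior probability 0.724.

Reviewer A: 0.115; Reviewer B: 0.724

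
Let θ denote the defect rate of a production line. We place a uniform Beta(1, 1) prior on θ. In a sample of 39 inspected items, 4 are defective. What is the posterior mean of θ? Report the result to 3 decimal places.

The binomial likelihood is conjugate to the Beta prior: with 4 successes and 35 failures, the posterior is Beta(1+4, 1+35) = Beta(5, 36).
Posterior mean = α/(α+β) = 5/41 = 0.122.

Posterior mean ≈ 0.122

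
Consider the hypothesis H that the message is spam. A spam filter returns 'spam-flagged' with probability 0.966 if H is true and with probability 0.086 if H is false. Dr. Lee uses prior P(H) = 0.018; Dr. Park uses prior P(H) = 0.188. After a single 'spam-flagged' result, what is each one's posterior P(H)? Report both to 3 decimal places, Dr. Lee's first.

Dr. Lee: 0.171; Dr. Park: 0.722

P('+'|H) = 0.966, P('+'|¬H) = 0.086.
Dr. Lee: numerator 0.966·0.018 = 0.017388; evidence = 0.017388+0.086·0.982 = 0.10184; posterior = 0.171.
Dr. Park: numerator 0.966·0.188 = 0.18161; evidence = 0.18161+0.086·0.812 = 0.25144; posterior = 0.722.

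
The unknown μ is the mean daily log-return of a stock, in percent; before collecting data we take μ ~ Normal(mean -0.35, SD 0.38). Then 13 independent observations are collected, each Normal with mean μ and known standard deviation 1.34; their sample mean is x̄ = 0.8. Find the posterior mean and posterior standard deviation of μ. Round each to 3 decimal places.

Posterior mean ≈ 0.238; posterior SD ≈ 0.266

Prior precision 1/τ₀² = 1/0.38² = 6.92521; data precision n/σ² = 13/1.34² = 7.23992.
Posterior precision = 6.92521 + 7.23992 = 14.1651, giving posterior SD = 1/√14.1651 = 0.266.
Posterior mean = (6.92521·-0.35 + 7.23992·0.8) / 14.1651 = 0.238.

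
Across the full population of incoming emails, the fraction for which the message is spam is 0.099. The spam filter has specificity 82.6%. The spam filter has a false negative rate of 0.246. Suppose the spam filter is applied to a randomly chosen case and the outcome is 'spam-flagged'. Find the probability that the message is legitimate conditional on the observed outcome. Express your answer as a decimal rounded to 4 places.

Let H be the event that the message is spam. P(H) = 0.099, so P(¬H) = 0.901. With E the 'spam-flagged' result, P(E|H) = 0.754 and P(E|¬H) = 0.174.
P(E) = 0.754·0.099 + 0.174·0.901 = 0.074646 + 0.15677 = 0.23142.
By Bayes' theorem, P(H|E) = 0.074646 / 0.23142 = 0.3226. Hence P(¬H|E) = 1 − 0.3226 = 0.6774.

P(¬H | E) ≈ 0.6774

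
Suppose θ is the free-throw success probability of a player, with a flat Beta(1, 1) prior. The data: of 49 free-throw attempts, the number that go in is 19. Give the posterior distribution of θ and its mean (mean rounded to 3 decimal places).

Observing 19 successes and 30 failures updates Beta(1, 1) by adding the success and failure counts to the two shape parameters: α = 1+19 = 20, β = 1+30 = 31.
Posterior mean = α/(α+β) = 20/51 = 0.392.

Posterior: Beta(20, 31); mean ≈ 0.392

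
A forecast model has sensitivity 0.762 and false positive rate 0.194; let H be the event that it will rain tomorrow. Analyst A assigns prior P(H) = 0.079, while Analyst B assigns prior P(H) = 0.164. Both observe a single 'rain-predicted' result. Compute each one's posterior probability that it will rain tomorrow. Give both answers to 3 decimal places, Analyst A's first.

The likelihood ratio for a 'rain-predicted' result is 0.762/0.194 = 3.9278.
Analyst A: prior odds 0.079/0.921 = 0.085776; posterior odds 0.33692; posterior probability 0.252.
Analyst B: prior odds 0.164/0.836 = 0.19617; posterior odds 0.77053; posterior probability 0.435.

Analyst A: 0.252; Analyst B: 0.435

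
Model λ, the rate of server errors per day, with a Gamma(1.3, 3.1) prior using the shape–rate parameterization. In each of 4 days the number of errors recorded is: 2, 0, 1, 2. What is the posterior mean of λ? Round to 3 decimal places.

Total count ∑xᵢ = 5 over n = 4 days.
Gamma is conjugate to the Poisson likelihood: posterior is Gamma(shape = 1.3+5 = 6.3, rate = 3.1+4 = 7.1).
Posterior mean = shape/rate = 6.3/7.1 = 0.887.

Posterior mean ≈ 0.887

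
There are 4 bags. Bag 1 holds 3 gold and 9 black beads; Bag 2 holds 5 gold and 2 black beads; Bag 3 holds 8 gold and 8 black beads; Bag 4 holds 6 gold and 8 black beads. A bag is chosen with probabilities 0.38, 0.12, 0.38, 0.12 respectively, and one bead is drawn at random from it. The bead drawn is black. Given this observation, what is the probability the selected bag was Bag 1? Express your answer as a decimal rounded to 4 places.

Posterior probability ≈ 0.4932

Tabulate prior·likelihood by source: [1] prior 0.38, lik 0.75, product 0.2850; [2] prior 0.12, lik 0.2857, product 0.03429; [3] prior 0.38, lik 0.5, product 0.1900; [4] prior 0.12, lik 0.5714, product 0.06857.
Normalizing constant = 0.57786; the posterior for Bag 1 is its product over the sum, 0.2850/0.57786 = 0.4932.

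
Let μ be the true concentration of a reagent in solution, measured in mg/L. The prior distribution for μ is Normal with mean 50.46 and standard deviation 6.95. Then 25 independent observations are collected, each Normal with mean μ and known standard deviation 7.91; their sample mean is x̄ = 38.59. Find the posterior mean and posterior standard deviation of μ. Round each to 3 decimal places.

Prior precision 1/τ₀² = 1/6.95² = 0.0207029; data precision n/σ² = 25/7.91² = 0.399565.
Posterior precision = 0.0207029 + 0.399565 = 0.420267, giving posterior SD = 1/√0.420267 = 1.543.
Posterior mean = (0.0207029·50.46 + 0.399565·38.59) / 0.420267 = 39.175.

Posterior mean ≈ 39.175; posterior SD ≈ 1.543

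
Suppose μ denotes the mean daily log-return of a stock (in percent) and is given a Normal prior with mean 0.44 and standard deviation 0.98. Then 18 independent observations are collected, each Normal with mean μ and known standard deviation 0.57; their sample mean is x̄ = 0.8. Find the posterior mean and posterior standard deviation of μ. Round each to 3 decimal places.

With known σ, the Normal prior is conjugate. Weight on the data is w = (n/σ²)/(n/σ² + 1/τ₀²) = 55.4017/(55.4017+1.04123) = 0.98155.
Posterior mean = w·x̄ + (1−w)·μ₀ = 0.98155·0.8 + 0.018448·0.44 = 0.793. Posterior variance = 1/(55.4017+1.04123) = 0.0177170, so SD = 0.133.

Posterior mean ≈ 0.793; posterior SD ≈ 0.133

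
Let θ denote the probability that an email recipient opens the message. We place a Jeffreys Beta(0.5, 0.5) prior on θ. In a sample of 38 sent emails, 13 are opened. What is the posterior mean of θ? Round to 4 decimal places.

Observing 13 successes and 25 failures updates Beta(0.5, 0.5) by adding the success and failure counts to the two shape parameters: α = 0.5+13 = 13.5, β = 0.5+25 = 25.5.
E[θ | data] = 13.5/(13.5+25.5) = 0.3462.

Posterior mean ≈ 0.3462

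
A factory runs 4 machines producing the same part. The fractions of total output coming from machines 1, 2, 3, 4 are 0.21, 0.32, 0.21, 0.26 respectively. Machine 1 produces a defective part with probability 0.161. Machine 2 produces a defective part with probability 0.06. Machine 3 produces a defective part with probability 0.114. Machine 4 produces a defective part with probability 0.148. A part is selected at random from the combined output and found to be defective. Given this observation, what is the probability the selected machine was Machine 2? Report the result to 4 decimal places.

Tabulate prior·likelihood by source: [1] prior 0.21, lik 0.161, product 0.03381; [2] prior 0.32, lik 0.06, product 0.01920; [3] prior 0.21, lik 0.114, product 0.02394; [4] prior 0.26, lik 0.148, product 0.03848.
Normalizing constant = 0.11543; the posterior for Machine 2 is its product over the sum, 0.01920/0.11543 = 0.1663.

Posterior probability ≈ 0.1663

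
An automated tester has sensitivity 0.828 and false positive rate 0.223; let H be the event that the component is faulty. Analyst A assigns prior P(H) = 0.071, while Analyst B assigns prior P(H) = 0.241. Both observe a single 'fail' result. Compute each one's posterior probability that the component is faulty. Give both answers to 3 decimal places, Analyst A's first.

P('+'|H) = 0.828, P('+'|¬H) = 0.223.
Analyst A: numerator 0.828·0.071 = 0.058788; evidence = 0.058788+0.223·0.929 = 0.26595; posterior = 0.221.
Analyst B: numerator 0.828·0.241 = 0.19955; evidence = 0.19955+0.223·0.759 = 0.36880; posterior = 0.541.

Analyst A: 0.221; Analyst B: 0.541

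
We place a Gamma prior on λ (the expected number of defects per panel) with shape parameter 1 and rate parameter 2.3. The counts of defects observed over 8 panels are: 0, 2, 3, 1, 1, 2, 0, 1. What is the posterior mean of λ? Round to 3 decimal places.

Posterior mean ≈ 1.068

Total count ∑xᵢ = 10 over n = 8 panels.
Gamma is conjugate to the Poisson likelihood: posterior is Gamma(shape = 1+10 = 11, rate = 2.3+8 = 10.3).
E[λ | data] = 11/10.3 = 1.068.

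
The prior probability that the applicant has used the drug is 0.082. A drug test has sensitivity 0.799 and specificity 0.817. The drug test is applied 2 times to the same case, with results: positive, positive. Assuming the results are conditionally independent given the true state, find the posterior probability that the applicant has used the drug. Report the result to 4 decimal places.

Posterior P(H) ≈ 0.6300

Let H be the event that the applicant has used the drug; start with P(H) = 0.082. P('positive'|H) = 0.799, P('positive'|¬H) = 0.183.
Update on result 1 ('positive'): P(H) ← 0.799·0.0820 / (0.799·0.0820 + 0.183·0.9180) = 0.065518/0.23351 = 0.2806.
Update on result 2 ('positive'): P(H) ← 0.799·0.2806 / (0.799·0.2806 + 0.183·0.7194) = 0.22418/0.35584 = 0.6300.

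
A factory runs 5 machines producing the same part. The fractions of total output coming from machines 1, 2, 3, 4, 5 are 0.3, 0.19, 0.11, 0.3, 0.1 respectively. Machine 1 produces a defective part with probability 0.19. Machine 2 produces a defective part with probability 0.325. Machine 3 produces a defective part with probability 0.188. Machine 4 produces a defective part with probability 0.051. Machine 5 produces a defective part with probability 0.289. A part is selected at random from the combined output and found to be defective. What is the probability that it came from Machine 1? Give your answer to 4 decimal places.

Posterior probability ≈ 0.3104

P(defective|M1) = 0.19; P(defective|M2) = 0.325; P(defective|M3) = 0.188; P(defective|M4) = 0.051; P(defective|M5) = 0.289.
Prior × likelihood for each source: 0.3·0.19=0.05700, 0.19·0.325=0.06175, 0.11·0.188=0.02068, 0.3·0.051=0.01530, 0.1·0.289=0.02890. Summing gives P(defective) = 0.18363.
P(Machine 1 | defective) = 0.05700 / 0.18363 = 0.3104.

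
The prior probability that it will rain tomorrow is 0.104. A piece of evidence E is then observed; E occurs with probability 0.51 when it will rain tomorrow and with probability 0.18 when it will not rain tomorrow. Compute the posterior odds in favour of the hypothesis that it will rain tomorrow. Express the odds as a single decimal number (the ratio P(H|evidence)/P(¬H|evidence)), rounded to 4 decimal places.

Prior odds = 0.104/(1−0.104) = 0.11607. In log-odds, ln(0.11607) = -2.1535.
Add log likelihood ratio: ln(2.8333) = 1.0415.
Posterior log-odds = -1.1121, so posterior odds = exp(-1.1121) = 0.32887.

Posterior odds ≈ 0.3289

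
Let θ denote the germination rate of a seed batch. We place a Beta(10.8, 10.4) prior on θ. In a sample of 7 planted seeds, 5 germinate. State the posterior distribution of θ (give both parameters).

Observing 5 successes and 2 failures updates Beta(10.8, 10.4) by adding the success and failure counts to the two shape parameters: α = 10.8+5 = 15.8, β = 10.4+2 = 12.4.

Posterior: Beta(15.8, 12.4)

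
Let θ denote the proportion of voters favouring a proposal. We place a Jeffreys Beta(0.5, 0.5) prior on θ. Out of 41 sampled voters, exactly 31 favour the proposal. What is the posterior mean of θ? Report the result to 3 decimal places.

Posterior mean ≈ 0.750

The binomial likelihood is conjugate to the Beta prior: with 31 successes and 10 failures, the posterior is Beta(0.5+31, 0.5+10) = Beta(31.5, 10.5).
Posterior mean = α/(α+β) = 31.5/42 = 0.750.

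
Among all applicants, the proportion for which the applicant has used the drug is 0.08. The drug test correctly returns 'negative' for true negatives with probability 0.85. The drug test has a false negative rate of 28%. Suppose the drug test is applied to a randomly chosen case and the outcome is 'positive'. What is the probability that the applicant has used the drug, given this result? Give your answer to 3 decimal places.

Let H be the event that the applicant has used the drug. P(H) = 0.08, so P(¬H) = 0.92. With E the 'positive' result, P(E|H) = 0.72 and P(E|¬H) = 0.15.
P(E) = 0.72·0.08 + 0.15·0.92 = 0.057600 + 0.13800 = 0.19560.
By Bayes' theorem, P(H|E) = 0.057600 / 0.19560 = 0.294.

P(H | E) ≈ 0.294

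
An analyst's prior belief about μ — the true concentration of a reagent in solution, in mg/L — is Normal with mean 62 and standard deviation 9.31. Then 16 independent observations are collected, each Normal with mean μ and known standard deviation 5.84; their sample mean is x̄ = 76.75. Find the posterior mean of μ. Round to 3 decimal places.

Posterior mean ≈ 76.396

With known σ, the Normal prior is conjugate. Weight on the data is w = (n/σ²)/(n/σ² + 1/τ₀²) = 0.469131/(0.469131+0.0115372) = 0.97600.
Posterior mean = w·x̄ + (1−w)·μ₀ = 0.97600·76.75 + 0.024002·62 = 76.396.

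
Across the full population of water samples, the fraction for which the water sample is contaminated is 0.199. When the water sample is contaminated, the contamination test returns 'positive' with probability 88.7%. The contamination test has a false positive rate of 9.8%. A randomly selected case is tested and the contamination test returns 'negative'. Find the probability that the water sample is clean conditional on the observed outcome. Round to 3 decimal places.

Let H be the event that the water sample is contaminated. P(H) = 0.199, so P(¬H) = 0.801. With E the 'negative' result, P(E|H) = 0.113 and P(E|¬H) = 0.902.
P(E) = 0.113·0.199 + 0.902·0.801 = 0.022487 + 0.72250 = 0.74499.
By Bayes' theorem, P(H|E) = 0.022487 / 0.74499 = 0.030. Hence P(¬H|E) = 1 − 0.030 = 0.970.

P(¬H | E) ≈ 0.970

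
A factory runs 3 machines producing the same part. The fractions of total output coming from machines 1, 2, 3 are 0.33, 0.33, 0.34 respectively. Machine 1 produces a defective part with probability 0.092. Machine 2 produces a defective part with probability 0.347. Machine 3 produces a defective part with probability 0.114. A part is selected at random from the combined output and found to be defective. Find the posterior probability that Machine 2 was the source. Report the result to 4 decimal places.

P(defective|M1) = 0.092; P(defective|M2) = 0.347; P(defective|M3) = 0.114.
Prior × likelihood for each source: 0.33·0.092=0.03036, 0.33·0.347=0.1145, 0.34·0.114=0.03876. Summing gives P(defective) = 0.18363.
P(Machine 2 | defective) = 0.1145 / 0.18363 = 0.6236.

Posterior probability ≈ 0.6236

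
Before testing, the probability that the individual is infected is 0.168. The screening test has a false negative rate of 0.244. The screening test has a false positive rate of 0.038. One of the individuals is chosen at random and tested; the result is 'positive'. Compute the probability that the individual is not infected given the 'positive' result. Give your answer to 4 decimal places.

Let H be the event that the individual is infected. P(H) = 0.168, so P(¬H) = 0.832. With E the 'positive' result, P(E|H) = 0.756 and P(E|¬H) = 0.038.
P(E) = 0.756·0.168 + 0.038·0.832 = 0.12701 + 0.031616 = 0.15862.
By Bayes' theorem, P(H|E) = 0.12701 / 0.15862 = 0.8007. Hence P(¬H|E) = 1 − 0.8007 = 0.1993.

P(¬H | E) ≈ 0.1993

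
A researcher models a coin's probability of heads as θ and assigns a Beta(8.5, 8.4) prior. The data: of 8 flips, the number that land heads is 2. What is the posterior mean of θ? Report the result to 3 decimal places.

Posterior mean ≈ 0.422

Observing 2 successes and 6 failures updates Beta(8.5, 8.4) by adding the success and failure counts to the two shape parameters: α = 8.5+2 = 10.5, β = 8.4+6 = 14.4.
E[θ | data] = 10.5/(10.5+14.4) = 0.422.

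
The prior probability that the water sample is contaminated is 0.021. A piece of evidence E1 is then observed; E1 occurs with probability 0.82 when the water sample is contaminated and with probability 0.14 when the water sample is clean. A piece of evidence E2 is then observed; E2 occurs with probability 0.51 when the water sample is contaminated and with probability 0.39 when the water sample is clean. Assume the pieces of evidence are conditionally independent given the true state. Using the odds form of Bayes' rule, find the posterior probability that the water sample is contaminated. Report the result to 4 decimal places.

Posterior probability ≈ 0.1411

Prior odds = 0.021/(1−0.021) = 0.021450.
Likelihood ratio for E1 = 0.82/0.14 = 5.8571.
Likelihood ratio for E2 = 0.51/0.39 = 1.3077.
Posterior odds = prior odds × LR₁ × LR₂ = 0.16430.
Posterior probability = odds/(1+odds) = 0.16430/1.1643 = 0.1411.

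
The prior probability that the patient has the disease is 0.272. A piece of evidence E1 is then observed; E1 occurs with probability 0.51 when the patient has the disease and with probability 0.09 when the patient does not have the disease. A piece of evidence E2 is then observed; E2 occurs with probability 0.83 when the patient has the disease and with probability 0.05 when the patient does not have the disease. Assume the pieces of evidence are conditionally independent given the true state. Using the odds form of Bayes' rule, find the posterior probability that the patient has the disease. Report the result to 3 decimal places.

Posterior probability ≈ 0.972

Prior odds = 0.272/(1−0.272) = 0.37363.
Likelihood ratio for E1 = 0.51/0.09 = 5.6667.
Likelihood ratio for E2 = 0.83/0.05 = 16.600.
Posterior odds = prior odds × LR₁ × LR₂ = 35.146.
Posterior probability = odds/(1+odds) = 35.146/36.146 = 0.972.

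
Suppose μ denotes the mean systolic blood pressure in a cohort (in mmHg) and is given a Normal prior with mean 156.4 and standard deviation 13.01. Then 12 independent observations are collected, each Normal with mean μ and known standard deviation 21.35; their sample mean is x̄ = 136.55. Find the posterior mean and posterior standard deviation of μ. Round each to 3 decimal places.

Posterior mean ≈ 140.188; posterior SD ≈ 5.570

With known σ, the Normal prior is conjugate. Weight on the data is w = (n/σ²)/(n/σ² + 1/τ₀²) = 0.0263260/(0.0263260+0.00590807) = 0.81671.
Posterior mean = w·x̄ + (1−w)·μ₀ = 0.81671·136.55 + 0.18329·156.4 = 140.188. Posterior variance = 1/(0.0263260+0.00590807) = 31.0230, so SD = 5.570.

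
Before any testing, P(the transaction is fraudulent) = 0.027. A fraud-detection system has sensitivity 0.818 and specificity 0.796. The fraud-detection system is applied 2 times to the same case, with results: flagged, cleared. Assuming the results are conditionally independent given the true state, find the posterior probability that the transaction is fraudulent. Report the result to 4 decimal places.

Posterior P(H) ≈ 0.0248

Let H be the event that the transaction is fraudulent; start with P(H) = 0.027. P('flagged'|H) = 0.818, P('flagged'|¬H) = 0.204.
Update on result 1 ('flagged'): P(H) ← 0.818·0.0270 / (0.818·0.0270 + 0.204·0.9730) = 0.022086/0.22058 = 0.1001.
Update on result 2 ('cleared'): P(H) ← 0.182·0.1001 / (0.182·0.1001 + 0.796·0.8999) = 0.018223/0.73452 = 0.0248.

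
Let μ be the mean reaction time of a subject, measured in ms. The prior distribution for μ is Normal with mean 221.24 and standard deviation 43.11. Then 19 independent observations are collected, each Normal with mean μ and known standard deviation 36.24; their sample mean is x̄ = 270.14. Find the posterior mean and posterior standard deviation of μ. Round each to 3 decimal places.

Posterior mean ≈ 268.386; posterior SD ≈ 8.164

With known σ, the Normal prior is conjugate. Weight on the data is w = (n/σ²)/(n/σ² + 1/τ₀²) = 0.0144670/(0.0144670+0.00053808) = 0.96414.
Posterior mean = w·x̄ + (1−w)·μ₀ = 0.96414·270.14 + 0.035860·221.24 = 268.386. Posterior variance = 1/(0.0144670+0.00053808) = 66.6443, so SD = 8.164.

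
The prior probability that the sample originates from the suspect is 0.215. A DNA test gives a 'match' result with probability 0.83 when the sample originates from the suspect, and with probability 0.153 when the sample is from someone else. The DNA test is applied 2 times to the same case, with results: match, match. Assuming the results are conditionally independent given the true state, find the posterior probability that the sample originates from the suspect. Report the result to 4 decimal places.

With H the event that the sample originates from the suspect, the joint likelihood of the observed sequence is P(data|H) = 0.83·0.83 = 0.68890 and P(data|¬H) = 0.153·0.153 = 0.023409.
Bayes: P(H|data) = 0.215·0.68890 / (0.215·0.68890 + 0.785·0.023409) = 0.14811/0.16649 = 0.8896.

Posterior P(H) ≈ 0.8896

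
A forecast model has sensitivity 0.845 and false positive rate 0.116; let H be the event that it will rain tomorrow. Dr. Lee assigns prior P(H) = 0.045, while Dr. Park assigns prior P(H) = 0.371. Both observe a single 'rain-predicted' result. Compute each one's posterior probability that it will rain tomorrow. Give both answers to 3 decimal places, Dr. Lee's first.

Dr. Lee: 0.256; Dr. Park: 0.811

The likelihood ratio for a 'rain-predicted' result is 0.845/0.116 = 7.2845.
Dr. Lee: prior odds 0.045/0.955 = 0.047120; posterior odds 0.34325; posterior probability 0.256.
Dr. Park: prior odds 0.371/0.629 = 0.58983; posterior odds 4.2966; posterior probability 0.811.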